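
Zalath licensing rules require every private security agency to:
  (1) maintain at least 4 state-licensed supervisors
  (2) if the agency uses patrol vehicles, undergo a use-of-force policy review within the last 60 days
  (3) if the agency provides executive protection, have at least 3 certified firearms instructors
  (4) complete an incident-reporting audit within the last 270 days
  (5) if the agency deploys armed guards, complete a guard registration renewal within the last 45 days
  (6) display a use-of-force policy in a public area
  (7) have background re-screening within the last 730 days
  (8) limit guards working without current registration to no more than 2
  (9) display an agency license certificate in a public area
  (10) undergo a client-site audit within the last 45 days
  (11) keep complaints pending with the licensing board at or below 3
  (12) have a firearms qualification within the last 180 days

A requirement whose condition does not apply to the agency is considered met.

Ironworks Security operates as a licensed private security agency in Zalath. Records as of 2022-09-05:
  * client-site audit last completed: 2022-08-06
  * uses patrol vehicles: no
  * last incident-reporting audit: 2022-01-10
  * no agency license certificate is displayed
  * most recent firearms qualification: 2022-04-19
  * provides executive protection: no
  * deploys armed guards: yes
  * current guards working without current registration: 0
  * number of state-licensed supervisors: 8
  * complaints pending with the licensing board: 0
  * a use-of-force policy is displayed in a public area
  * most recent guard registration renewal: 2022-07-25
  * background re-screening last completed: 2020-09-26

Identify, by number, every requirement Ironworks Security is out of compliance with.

1. state-licensed supervisors 8 ≥ 4 → met
2. condition 'uses patrol vehicles' does not hold → requirement n/a → met
3. condition 'provides executive protection' does not hold → requirement n/a → met
4. incident-reporting audit 238 days ago vs limit 270 → met
5. condition 'deploys armed guards' holds; guard registration renewal 42 days ago vs limit 45 → met
6. use-of-force policy present → met
7. background re-screening 709 days ago vs limit 730 → met
8. guards working without current registration 0 ≤ 2 → met
9. agency license certificate absent → not met
10. client-site audit 30 days ago vs limit 45 → met
11. complaints pending with the licensing board 0 ≤ 3 → met
12. firearms qualification 139 days ago vs limit 180 → met
Not met: 9

9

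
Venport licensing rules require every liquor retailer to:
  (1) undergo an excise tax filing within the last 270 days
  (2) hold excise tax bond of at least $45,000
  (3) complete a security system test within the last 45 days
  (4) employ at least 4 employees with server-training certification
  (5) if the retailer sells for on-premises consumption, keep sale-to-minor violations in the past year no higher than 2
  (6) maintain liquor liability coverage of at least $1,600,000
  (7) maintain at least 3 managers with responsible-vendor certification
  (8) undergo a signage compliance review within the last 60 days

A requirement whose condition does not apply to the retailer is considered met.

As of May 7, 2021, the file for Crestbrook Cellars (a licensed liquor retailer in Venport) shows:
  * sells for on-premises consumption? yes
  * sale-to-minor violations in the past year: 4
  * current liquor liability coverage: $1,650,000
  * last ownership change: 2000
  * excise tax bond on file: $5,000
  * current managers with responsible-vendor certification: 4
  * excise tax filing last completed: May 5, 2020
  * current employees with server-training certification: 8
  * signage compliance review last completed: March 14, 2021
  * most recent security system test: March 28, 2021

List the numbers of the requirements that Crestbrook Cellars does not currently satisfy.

1. excise tax filing 367 days ago vs limit 270 → not met
2. excise tax bond $5,000 < $45,000 → not met
3. security system test 40 days ago vs limit 45 → met
4. employees with server-training certification 8 ≥ 4 → met
5. condition 'sells for on-premises consumption' holds; sale-to-minor violations in the past year 4 > 2 → not met
6. liquor liability coverage $1,650,000 ≥ $1,600,000 → met
7. managers with responsible-vendor certification 4 ≥ 3 → met
8. signage compliance review 54 days ago vs limit 60 → met
Not met: 1, 2, 5

1, 2, 5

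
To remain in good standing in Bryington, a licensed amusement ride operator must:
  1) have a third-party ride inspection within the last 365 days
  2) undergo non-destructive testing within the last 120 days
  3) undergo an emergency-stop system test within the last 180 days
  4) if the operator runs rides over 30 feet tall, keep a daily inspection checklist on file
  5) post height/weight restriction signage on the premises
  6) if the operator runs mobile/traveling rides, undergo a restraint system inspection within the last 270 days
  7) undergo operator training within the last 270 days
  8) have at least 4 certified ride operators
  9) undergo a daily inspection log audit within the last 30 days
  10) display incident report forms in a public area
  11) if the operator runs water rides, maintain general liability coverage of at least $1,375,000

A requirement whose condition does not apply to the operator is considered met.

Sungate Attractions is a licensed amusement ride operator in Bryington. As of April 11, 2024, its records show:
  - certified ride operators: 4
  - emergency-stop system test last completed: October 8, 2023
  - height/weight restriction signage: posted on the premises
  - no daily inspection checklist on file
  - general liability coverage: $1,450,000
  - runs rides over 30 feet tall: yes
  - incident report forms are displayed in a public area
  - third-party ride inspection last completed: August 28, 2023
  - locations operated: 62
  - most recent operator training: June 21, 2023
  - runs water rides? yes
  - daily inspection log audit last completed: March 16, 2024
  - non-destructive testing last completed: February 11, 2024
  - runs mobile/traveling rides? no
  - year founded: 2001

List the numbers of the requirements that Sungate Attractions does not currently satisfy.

1. third-party ride inspection 227 days ago vs limit 365 → met
2. non-destructive testing 60 days ago vs limit 120 → met
3. emergency-stop system test 186 days ago vs limit 180 → not met
4. condition 'runs rides over 30 feet tall' holds; daily inspection checklist absent → not met
5. height/weight restriction signage present → met
6. condition 'runs mobile/traveling rides' does not hold → requirement n/a → met
7. operator training 295 days ago vs limit 270 → not met
8. certified ride operators 4 ≥ 4 → met
9. daily inspection log audit 26 days ago vs limit 30 → met
10. incident report forms present → met
11. condition 'runs water rides' holds; general liability coverage $1,450,000 ≥ $1,375,000 → met
Not met: 3, 4, 7

3, 4, 7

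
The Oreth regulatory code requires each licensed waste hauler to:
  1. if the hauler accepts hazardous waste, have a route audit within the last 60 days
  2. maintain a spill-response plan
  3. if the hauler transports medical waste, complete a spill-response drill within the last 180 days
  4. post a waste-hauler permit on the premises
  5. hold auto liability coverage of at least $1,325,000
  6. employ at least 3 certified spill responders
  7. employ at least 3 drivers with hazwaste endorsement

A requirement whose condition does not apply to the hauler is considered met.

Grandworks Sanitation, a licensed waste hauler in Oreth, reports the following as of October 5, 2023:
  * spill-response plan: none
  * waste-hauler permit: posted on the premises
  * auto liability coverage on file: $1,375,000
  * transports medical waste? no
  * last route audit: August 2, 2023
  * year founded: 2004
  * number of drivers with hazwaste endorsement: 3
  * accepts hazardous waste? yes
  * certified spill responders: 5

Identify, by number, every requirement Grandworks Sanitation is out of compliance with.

1. condition 'accepts hazardous waste' holds; route audit 64 days ago vs limit 60 → not met
2. spill-response plan absent → not met
3. condition 'transports medical waste' does not hold → requirement n/a → met
4. waste-hauler permit present → met
5. auto liability coverage $1,375,000 ≥ $1,325,000 → met
6. certified spill responders 5 ≥ 3 → met
7. drivers with hazwaste endorsement 3 ≥ 3 → met
Not met: 1, 2

1, 2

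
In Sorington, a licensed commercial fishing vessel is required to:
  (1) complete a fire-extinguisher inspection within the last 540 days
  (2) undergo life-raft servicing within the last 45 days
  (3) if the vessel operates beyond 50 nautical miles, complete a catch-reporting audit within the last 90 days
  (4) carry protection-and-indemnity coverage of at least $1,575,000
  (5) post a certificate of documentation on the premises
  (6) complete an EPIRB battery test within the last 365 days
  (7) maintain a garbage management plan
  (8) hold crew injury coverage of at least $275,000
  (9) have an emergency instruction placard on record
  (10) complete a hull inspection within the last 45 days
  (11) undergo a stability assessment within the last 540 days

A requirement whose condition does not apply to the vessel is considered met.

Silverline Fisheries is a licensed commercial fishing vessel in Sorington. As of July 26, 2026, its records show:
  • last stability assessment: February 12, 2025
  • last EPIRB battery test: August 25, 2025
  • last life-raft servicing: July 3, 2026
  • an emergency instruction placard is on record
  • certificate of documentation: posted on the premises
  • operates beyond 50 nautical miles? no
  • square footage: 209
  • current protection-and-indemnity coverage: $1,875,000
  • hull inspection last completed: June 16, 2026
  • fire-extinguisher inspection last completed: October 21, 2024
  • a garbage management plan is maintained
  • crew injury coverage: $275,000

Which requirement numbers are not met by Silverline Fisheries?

1. fire-extinguisher inspection 643 days ago vs limit 540 → not met
2. life-raft servicing 23 days ago vs limit 45 → met
3. condition 'operates beyond 50 nautical miles' does not hold → requirement n/a → met
4. protection-and-indemnity coverage $1,875,000 ≥ $1,575,000 → met
5. certificate of documentation present → met
6. EPIRB battery test 335 days ago vs limit 365 → met
7. garbage management plan present → met
8. crew injury coverage $275,000 ≥ $275,000 → met
9. emergency instruction placard present → met
10. hull inspection 40 days ago vs limit 45 → met
11. stability assessment 529 days ago vs limit 540 → met
Not met: 1

1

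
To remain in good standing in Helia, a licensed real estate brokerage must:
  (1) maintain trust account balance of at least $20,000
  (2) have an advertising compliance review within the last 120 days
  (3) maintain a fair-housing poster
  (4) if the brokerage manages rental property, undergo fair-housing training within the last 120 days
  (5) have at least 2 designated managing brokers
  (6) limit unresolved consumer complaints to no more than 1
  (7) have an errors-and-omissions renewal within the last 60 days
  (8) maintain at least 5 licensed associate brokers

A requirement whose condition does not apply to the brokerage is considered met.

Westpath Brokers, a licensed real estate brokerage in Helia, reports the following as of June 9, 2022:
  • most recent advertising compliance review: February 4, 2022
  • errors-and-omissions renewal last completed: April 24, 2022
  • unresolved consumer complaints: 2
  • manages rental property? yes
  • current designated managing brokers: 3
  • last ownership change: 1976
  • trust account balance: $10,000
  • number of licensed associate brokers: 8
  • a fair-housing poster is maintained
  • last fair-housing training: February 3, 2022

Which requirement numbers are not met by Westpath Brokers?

1, 2, 4, 6

1. trust account balance $10,000 < $20,000 → not met
2. advertising compliance review 125 days ago vs limit 120 → not met
3. fair-housing poster present → met
4. condition 'manages rental property' holds; fair-housing training 126 days ago vs limit 120 → not met
5. designated managing brokers 3 ≥ 2 → met
6. unresolved consumer complaints 2 > 1 → not met
7. errors-and-omissions renewal 46 days ago vs limit 60 → met
8. licensed associate brokers 8 ≥ 5 → met
Not met: 1, 2, 4, 6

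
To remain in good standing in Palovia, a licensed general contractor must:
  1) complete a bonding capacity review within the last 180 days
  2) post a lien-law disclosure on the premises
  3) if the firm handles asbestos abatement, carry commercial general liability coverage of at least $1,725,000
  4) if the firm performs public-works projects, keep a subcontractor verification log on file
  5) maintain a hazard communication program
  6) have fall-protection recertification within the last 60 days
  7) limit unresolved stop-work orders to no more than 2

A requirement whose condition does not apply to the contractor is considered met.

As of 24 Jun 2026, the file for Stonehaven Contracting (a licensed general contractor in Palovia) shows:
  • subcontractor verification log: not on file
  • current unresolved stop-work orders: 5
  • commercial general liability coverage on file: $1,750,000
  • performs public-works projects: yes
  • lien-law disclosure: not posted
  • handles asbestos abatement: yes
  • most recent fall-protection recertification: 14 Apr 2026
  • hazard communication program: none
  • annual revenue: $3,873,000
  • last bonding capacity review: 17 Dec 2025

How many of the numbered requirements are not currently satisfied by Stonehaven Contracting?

6

1. bonding capacity review 189 days ago vs limit 180 → not met
2. lien-law disclosure absent → not met
3. condition 'handles asbestos abatement' holds; commercial general liability coverage $1,750,000 ≥ $1,725,000 → met
4. condition 'performs public-works projects' holds; subcontractor verification log absent → not met
5. hazard communication program absent → not met
6. fall-protection recertification 71 days ago vs limit 60 → not met
7. unresolved stop-work orders 5 > 2 → not met
Not met: 6 of 7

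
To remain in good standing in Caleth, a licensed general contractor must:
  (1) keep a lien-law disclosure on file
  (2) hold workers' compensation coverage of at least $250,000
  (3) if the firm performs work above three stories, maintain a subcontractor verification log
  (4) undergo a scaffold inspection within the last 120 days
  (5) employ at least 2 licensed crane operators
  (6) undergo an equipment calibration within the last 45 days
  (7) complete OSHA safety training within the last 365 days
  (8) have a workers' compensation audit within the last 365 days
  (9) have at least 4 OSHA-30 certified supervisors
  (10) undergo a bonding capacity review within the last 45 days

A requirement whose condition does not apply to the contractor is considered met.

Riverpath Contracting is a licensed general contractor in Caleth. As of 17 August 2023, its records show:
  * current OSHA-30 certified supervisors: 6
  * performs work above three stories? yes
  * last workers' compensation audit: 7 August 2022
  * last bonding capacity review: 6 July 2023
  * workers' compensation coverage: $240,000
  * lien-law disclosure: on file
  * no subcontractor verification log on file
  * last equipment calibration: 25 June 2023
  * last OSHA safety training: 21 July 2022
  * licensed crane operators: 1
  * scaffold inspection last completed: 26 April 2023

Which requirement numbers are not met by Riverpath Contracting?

2, 3, 5, 6, 7, 8

1. lien-law disclosure present → met
2. workers' compensation coverage $240,000 < $250,000 → not met
3. condition 'performs work above three stories' holds; subcontractor verification log absent → not met
4. scaffold inspection 113 days ago vs limit 120 → met
5. licensed crane operators 1 < 2 → not met
6. equipment calibration 53 days ago vs limit 45 → not met
7. OSHA safety training 392 days ago vs limit 365 → not met
8. workers' compensation audit 375 days ago vs limit 365 → not met
9. OSHA-30 certified supervisors 6 ≥ 4 → met
10. bonding capacity review 42 days ago vs limit 45 → met
Not met: 2, 3, 5, 6, 7, 8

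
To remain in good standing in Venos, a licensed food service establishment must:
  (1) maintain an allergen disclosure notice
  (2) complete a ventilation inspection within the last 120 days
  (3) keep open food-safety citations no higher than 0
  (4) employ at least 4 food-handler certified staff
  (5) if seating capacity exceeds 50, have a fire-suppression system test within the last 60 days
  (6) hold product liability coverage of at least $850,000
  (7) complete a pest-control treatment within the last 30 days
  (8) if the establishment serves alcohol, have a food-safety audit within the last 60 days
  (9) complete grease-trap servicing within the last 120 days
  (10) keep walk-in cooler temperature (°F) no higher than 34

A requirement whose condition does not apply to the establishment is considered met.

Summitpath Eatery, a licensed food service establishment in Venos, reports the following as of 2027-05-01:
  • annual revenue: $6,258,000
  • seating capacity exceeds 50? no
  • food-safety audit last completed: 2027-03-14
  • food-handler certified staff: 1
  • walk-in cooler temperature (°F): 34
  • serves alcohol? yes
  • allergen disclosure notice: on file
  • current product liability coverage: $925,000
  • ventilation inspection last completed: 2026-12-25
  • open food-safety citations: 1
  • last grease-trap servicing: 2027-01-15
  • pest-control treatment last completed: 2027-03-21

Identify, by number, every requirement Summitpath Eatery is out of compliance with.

2, 3, 4, 7

1. allergen disclosure notice present → met
2. ventilation inspection 127 days ago vs limit 120 → not met
3. open food-safety citations 1 > 0 → not met
4. food-handler certified staff 1 < 4 → not met
5. condition 'seating capacity exceeds 50' does not hold → requirement n/a → met
6. product liability coverage $925,000 ≥ $850,000 → met
7. pest-control treatment 41 days ago vs limit 30 → not met
8. condition 'serves alcohol' holds; food-safety audit 48 days ago vs limit 60 → met
9. grease-trap servicing 106 days ago vs limit 120 → met
10. walk-in cooler temperature (°F) 34 ≤ 34 → met
Not met: 2, 3, 4, 7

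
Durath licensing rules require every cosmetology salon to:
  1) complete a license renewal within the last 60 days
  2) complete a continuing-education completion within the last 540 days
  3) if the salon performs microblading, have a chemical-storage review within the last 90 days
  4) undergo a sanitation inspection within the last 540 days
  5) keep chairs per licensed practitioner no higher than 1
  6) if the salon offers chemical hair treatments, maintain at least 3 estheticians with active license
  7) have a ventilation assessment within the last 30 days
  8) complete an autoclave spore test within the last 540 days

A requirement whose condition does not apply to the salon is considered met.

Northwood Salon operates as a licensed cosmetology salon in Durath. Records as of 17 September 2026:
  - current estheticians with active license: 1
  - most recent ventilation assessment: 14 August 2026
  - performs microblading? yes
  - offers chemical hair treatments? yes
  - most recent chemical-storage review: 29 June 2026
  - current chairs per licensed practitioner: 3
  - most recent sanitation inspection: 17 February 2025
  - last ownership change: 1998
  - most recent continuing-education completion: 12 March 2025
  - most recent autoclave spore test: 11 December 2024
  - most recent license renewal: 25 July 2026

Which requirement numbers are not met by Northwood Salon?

1. license renewal 54 days ago vs limit 60 → met
2. continuing-education completion 554 days ago vs limit 540 → not met
3. condition 'performs microblading' holds; chemical-storage review 80 days ago vs limit 90 → met
4. sanitation inspection 577 days ago vs limit 540 → not met
5. chairs per licensed practitioner 3 > 1 → not met
6. condition 'offers chemical hair treatments' holds; estheticians with active license 1 < 3 → not met
7. ventilation assessment 34 days ago vs limit 30 → not met
8. autoclave spore test 645 days ago vs limit 540 → not met
Not met: 2, 4, 5, 6, 7, 8

2, 4, 5, 6, 7, 8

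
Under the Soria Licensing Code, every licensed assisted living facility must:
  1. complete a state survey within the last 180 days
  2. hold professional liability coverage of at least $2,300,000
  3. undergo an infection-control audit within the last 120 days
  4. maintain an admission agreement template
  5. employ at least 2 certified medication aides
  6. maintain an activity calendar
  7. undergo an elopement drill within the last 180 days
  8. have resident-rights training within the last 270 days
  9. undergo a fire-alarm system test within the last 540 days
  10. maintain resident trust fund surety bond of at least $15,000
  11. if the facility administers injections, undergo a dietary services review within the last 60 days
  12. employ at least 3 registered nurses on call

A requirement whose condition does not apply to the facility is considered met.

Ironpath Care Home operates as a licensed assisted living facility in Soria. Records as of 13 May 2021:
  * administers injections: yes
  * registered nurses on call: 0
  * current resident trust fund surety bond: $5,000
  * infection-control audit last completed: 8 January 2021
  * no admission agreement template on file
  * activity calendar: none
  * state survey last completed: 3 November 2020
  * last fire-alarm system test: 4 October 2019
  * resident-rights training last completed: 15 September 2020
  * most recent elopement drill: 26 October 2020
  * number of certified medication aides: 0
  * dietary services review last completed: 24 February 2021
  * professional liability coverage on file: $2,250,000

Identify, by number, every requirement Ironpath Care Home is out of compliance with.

1. state survey 191 days ago vs limit 180 → not met
2. professional liability coverage $2,250,000 < $2,300,000 → not met
3. infection-control audit 125 days ago vs limit 120 → not met
4. admission agreement template absent → not met
5. certified medication aides 0 < 2 → not met
6. activity calendar absent → not met
7. elopement drill 199 days ago vs limit 180 → not met
8. resident-rights training 240 days ago vs limit 270 → met
9. fire-alarm system test 587 days ago vs limit 540 → not met
10. resident trust fund surety bond $5,000 < $15,000 → not met
11. condition 'administers injections' holds; dietary services review 78 days ago vs limit 60 → not met
12. registered nurses on call 0 < 3 → not met
Not met: 1, 2, 3, 4, 5, 6, 7, 9, 10, 11, 12

1, 2, 3, 4, 5, 6, 7, 9, 10, 11, 12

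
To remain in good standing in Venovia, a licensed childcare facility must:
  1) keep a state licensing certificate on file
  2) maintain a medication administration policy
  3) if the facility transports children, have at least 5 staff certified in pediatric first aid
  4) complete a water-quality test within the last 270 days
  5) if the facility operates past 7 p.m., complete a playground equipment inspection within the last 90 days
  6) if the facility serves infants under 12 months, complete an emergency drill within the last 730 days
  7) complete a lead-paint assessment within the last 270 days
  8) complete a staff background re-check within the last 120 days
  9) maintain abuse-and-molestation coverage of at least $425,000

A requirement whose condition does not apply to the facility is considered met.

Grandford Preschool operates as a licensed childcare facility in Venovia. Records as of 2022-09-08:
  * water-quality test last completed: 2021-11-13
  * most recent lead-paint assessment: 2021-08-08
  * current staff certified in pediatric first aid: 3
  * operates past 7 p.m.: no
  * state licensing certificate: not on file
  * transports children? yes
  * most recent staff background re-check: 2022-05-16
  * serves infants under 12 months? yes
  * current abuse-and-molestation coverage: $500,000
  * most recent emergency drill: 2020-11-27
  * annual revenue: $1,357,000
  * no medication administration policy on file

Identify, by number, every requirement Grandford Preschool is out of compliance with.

1, 2, 3, 4, 7

1. state licensing certificate absent → not met
2. medication administration policy absent → not met
3. condition 'transports children' holds; staff certified in pediatric first aid 3 < 5 → not met
4. water-quality test 299 days ago vs limit 270 → not met
5. condition 'operates past 7 p.m.' does not hold → requirement n/a → met
6. condition 'serves infants under 12 months' holds; emergency drill 650 days ago vs limit 730 → met
7. lead-paint assessment 396 days ago vs limit 270 → not met
8. staff background re-check 115 days ago vs limit 120 → met
9. abuse-and-molestation coverage $500,000 ≥ $425,000 → met
Not met: 1, 2, 3, 4, 7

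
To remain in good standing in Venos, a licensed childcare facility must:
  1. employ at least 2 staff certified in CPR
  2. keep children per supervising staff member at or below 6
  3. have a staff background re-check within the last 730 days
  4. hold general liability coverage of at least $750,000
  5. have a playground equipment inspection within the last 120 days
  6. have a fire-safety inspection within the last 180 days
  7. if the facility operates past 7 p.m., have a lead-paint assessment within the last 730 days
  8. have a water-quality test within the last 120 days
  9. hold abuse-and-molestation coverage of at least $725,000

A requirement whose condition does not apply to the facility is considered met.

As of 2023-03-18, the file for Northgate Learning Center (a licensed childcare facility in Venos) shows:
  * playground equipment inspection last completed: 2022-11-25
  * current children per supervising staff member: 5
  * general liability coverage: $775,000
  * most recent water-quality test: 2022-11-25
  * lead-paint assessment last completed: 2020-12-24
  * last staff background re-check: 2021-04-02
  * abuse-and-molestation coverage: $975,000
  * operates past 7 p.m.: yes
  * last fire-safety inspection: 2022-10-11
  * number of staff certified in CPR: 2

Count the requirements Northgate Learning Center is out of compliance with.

1. staff certified in CPR 2 ≥ 2 → met
2. children per supervising staff member 5 ≤ 6 → met
3. staff background re-check 715 days ago vs limit 730 → met
4. general liability coverage $775,000 ≥ $750,000 → met
5. playground equipment inspection 113 days ago vs limit 120 → met
6. fire-safety inspection 158 days ago vs limit 180 → met
7. condition 'operates past 7 p.m.' holds; lead-paint assessment 814 days ago vs limit 730 → not met
8. water-quality test 113 days ago vs limit 120 → met
9. abuse-and-molestation coverage $975,000 ≥ $725,000 → met
Not met: 1 of 9

1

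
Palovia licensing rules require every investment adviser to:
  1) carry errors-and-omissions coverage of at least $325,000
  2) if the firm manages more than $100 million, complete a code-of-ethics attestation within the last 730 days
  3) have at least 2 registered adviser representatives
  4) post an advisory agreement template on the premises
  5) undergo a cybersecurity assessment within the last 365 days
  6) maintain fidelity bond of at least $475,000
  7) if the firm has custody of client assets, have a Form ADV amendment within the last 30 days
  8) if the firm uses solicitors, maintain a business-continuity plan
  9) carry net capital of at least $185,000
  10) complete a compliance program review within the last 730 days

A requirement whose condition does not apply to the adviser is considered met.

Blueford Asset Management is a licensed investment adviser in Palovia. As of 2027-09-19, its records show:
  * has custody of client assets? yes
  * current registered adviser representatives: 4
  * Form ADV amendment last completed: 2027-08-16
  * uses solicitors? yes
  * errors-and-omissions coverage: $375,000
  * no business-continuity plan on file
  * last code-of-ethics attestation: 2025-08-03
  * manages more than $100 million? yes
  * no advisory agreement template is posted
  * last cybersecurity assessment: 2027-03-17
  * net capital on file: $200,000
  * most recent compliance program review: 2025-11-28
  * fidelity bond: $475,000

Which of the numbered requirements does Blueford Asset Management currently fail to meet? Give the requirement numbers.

2, 4, 7, 8

1. errors-and-omissions coverage $375,000 ≥ $325,000 → met
2. condition 'manages more than $100 million' holds; code-of-ethics attestation 777 days ago vs limit 730 → not met
3. registered adviser representatives 4 ≥ 2 → met
4. advisory agreement template absent → not met
5. cybersecurity assessment 186 days ago vs limit 365 → met
6. fidelity bond $475,000 ≥ $475,000 → met
7. condition 'has custody of client assets' holds; Form ADV amendment 34 days ago vs limit 30 → not met
8. condition 'uses solicitors' holds; business-continuity plan absent → not met
9. net capital $200,000 ≥ $185,000 → met
10. compliance program review 660 days ago vs limit 730 → met
Not met: 2, 4, 7, 8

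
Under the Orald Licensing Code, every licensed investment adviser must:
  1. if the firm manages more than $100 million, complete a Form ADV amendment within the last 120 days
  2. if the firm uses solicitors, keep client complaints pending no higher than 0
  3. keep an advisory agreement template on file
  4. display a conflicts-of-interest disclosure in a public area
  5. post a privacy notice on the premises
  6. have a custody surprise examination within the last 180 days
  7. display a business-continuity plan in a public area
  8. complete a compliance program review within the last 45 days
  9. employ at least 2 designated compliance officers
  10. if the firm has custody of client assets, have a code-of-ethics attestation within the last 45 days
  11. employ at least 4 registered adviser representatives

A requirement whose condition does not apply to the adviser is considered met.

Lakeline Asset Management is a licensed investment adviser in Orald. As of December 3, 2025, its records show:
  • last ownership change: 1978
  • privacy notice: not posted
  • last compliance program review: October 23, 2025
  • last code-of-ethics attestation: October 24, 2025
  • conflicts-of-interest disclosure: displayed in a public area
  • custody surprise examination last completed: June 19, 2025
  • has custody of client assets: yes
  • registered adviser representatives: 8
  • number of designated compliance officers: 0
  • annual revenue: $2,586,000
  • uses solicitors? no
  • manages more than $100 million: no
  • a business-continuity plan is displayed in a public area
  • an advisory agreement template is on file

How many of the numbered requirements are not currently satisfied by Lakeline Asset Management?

1. condition 'manages more than $100 million' does not hold → requirement n/a → met
2. condition 'uses solicitors' does not hold → requirement n/a → met
3. advisory agreement template present → met
4. conflicts-of-interest disclosure present → met
5. privacy notice absent → not met
6. custody surprise examination 167 days ago vs limit 180 → met
7. business-continuity plan present → met
8. compliance program review 41 days ago vs limit 45 → met
9. designated compliance officers 0 < 2 → not met
10. condition 'has custody of client assets' holds; code-of-ethics attestation 40 days ago vs limit 45 → met
11. registered adviser representatives 8 ≥ 4 → met
Not met: 2 of 11

2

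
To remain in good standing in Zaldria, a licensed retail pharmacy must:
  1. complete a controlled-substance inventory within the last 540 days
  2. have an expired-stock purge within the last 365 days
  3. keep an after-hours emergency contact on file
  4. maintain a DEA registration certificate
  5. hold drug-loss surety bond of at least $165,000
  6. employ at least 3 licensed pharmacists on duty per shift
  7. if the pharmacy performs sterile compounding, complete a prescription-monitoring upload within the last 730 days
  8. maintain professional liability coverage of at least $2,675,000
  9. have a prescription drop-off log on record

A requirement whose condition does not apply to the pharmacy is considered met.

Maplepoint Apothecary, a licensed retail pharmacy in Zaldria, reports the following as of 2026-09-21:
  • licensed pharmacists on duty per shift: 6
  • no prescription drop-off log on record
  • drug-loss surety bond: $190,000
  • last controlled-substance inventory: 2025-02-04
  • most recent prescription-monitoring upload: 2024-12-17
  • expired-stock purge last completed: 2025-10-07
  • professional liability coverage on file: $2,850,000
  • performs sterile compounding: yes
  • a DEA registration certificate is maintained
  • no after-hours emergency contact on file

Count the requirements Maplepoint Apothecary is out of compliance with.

1. controlled-substance inventory 594 days ago vs limit 540 → not met
2. expired-stock purge 349 days ago vs limit 365 → met
3. after-hours emergency contact absent → not met
4. DEA registration certificate present → met
5. drug-loss surety bond $190,000 ≥ $165,000 → met
6. licensed pharmacists on duty per shift 6 ≥ 3 → met
7. condition 'performs sterile compounding' holds; prescription-monitoring upload 643 days ago vs limit 730 → met
8. professional liability coverage $2,850,000 ≥ $2,675,000 → met
9. prescription drop-off log absent → not met
Not met: 3 of 9

3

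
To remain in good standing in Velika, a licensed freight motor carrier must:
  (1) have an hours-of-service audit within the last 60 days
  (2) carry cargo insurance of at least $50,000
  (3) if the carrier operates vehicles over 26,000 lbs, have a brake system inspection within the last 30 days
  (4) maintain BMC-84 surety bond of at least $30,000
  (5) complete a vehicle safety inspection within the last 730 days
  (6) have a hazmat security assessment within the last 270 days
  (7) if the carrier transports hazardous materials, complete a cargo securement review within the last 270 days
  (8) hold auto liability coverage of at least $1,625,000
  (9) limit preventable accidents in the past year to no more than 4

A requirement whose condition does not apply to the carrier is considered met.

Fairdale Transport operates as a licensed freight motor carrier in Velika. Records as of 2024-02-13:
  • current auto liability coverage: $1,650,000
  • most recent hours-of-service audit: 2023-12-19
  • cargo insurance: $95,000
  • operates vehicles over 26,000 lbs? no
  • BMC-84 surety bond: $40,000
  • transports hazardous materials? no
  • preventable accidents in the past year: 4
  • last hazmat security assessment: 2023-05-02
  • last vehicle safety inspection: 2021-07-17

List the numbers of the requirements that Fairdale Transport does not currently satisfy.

1. hours-of-service audit 56 days ago vs limit 60 → met
2. cargo insurance $95,000 ≥ $50,000 → met
3. condition 'operates vehicles over 26,000 lbs' does not hold → requirement n/a → met
4. BMC-84 surety bond $40,000 ≥ $30,000 → met
5. vehicle safety inspection 941 days ago vs limit 730 → not met
6. hazmat security assessment 287 days ago vs limit 270 → not met
7. condition 'transports hazardous materials' does not hold → requirement n/a → met
8. auto liability coverage $1,650,000 ≥ $1,625,000 → met
9. preventable accidents in the past year 4 ≤ 4 → met
Not met: 5, 6

5, 6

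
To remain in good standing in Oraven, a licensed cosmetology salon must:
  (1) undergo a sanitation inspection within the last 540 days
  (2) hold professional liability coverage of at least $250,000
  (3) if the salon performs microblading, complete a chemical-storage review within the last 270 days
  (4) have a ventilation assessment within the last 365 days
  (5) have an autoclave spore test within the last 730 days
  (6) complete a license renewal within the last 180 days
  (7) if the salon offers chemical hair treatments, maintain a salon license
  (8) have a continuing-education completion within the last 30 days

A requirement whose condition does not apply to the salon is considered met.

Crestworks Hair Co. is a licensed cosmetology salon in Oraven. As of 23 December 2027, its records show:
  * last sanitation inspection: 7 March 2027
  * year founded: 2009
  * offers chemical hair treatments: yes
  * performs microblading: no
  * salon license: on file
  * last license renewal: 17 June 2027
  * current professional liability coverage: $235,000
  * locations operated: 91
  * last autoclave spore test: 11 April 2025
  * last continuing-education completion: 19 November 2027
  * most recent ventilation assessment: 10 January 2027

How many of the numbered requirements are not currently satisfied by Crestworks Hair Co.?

1. sanitation inspection 291 days ago vs limit 540 → met
2. professional liability coverage $235,000 < $250,000 → not met
3. condition 'performs microblading' does not hold → requirement n/a → met
4. ventilation assessment 347 days ago vs limit 365 → met
5. autoclave spore test 986 days ago vs limit 730 → not met
6. license renewal 189 days ago vs limit 180 → not met
7. condition 'offers chemical hair treatments' holds; salon license present → met
8. continuing-education completion 34 days ago vs limit 30 → not met
Not met: 4 of 8

4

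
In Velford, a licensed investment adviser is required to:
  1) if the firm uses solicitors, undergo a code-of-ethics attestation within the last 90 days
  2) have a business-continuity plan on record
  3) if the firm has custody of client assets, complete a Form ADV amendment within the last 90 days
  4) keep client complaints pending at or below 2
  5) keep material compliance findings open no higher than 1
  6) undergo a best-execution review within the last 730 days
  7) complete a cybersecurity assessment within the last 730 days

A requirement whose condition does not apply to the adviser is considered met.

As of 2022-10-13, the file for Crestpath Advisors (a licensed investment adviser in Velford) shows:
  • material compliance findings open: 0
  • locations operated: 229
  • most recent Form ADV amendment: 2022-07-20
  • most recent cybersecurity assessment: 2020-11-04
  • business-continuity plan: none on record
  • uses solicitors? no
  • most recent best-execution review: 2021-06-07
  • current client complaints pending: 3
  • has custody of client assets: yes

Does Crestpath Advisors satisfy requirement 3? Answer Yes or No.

3. condition 'has custody of client assets' holds; Form ADV amendment 85 days ago vs limit 90 → met

Yes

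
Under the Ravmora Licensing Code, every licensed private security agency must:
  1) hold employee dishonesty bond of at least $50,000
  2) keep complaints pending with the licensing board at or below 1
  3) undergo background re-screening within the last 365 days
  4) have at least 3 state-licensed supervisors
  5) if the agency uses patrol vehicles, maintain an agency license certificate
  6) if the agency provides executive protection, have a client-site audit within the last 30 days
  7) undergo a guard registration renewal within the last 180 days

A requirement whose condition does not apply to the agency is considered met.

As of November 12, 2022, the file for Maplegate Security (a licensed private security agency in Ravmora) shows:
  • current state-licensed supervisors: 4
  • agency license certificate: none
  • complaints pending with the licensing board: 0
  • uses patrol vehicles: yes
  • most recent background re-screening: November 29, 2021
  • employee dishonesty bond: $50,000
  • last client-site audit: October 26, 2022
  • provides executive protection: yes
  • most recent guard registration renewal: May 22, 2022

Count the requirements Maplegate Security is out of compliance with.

1. employee dishonesty bond $50,000 ≥ $50,000 → met
2. complaints pending with the licensing board 0 ≤ 1 → met
3. background re-screening 348 days ago vs limit 365 → met
4. state-licensed supervisors 4 ≥ 3 → met
5. condition 'uses patrol vehicles' holds; agency license certificate absent → not met
6. condition 'provides executive protection' holds; client-site audit 17 days ago vs limit 30 → met
7. guard registration renewal 174 days ago vs limit 180 → met
Not met: 1 of 7

1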